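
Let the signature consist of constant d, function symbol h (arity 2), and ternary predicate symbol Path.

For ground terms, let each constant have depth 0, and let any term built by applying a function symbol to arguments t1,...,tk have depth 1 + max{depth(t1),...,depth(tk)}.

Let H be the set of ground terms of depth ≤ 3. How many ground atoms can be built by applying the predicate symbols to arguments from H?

First count ground terms of depth ≤ 3.
Let N_k = |{terms of depth ≤ k}|. Then N_0 = 1 and N_k = 1 + N_{k-1}^2 for k ≥ 1 (one summand per function symbol, arity giving the exponent).
N_0 = 1
N_1 = 1 + 1^2 = 2
N_2 = 1 + 2^2 = 5
N_3 = 1 + 5^2 = 26
So |H| = 26.
Each predicate of arity r yields |H|^r ground atoms (one per choice of an r-tuple from H):
  Path: 26^3 = 17576
Total ground atoms: 17576.

17576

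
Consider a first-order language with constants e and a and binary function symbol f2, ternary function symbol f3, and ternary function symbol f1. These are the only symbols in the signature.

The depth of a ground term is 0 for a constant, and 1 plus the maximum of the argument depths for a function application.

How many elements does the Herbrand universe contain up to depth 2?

Count level by level. With function symbols f2/2, f3/3, f1/3, the terms of depth ≤ k are the 2 constants together with each function applied to depth-≤(k−1) tuples, so N_k = 2 + N_{k-1}^2 + N_{k-1}^3 + N_{k-1}^3.
N_0 = 2
N_1 = 2 + 2^2 + 2^3 + 2^3 = 22
N_2 = 2 + 22^2 + 22^3 + 22^3 = 21782

21782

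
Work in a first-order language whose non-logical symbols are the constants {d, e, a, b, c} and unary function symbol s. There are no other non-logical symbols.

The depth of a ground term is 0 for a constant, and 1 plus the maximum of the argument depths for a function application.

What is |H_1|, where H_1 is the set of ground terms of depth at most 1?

10

Write N_k for the number of ground terms of depth ≤ k. A term of depth ≤ k is either a constant or a function symbol applied to arguments of depth ≤ k−1, so N_k = 5 + N_{k-1}.
N_0 = 5
N_1 = 5 + 5 = 10
Explicitly: d, e, a, b, c, s(d), s(e), s(a), s(b), s(c).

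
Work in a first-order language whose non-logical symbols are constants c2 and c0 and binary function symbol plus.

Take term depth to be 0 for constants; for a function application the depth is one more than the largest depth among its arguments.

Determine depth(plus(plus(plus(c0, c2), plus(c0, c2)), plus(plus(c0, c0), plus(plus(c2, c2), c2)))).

4

depth(plus(c0, c2)) = 1 + max(0, 0) = 1
depth(plus(plus(c0, c2), plus(c0, c2))) = 1 + max(1, 1) = 2
depth(plus(c0, c0)) = 1 + max(0, 0) = 1
depth(plus(c2, c2)) = 1 + max(0, 0) = 1
depth(plus(plus(c2, c2), c2)) = 1 + max(1, 0) = 2
depth(plus(plus(c0, c0), plus(plus(c2, c2), c2))) = 1 + max(1, 2) = 3
depth(plus(plus(plus(c0, c2), plus(c0, c2)), plus(plus(c0, c0), plus(plus(c2, c2), c2)))) = 1 + max(2, 3) = 4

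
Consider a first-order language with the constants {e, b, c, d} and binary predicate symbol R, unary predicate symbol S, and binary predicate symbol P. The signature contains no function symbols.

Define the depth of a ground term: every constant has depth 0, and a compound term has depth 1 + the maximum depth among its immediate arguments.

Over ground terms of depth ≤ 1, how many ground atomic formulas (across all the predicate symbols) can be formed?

36

First count ground terms of depth ≤ 1.
With no function symbols every ground term is a constant, so there are exactly 4 ground terms at every depth bound.
N_0 = 4
N_1 = 4
So |H| = 4.
For each predicate symbol, the number of ground atoms is |H| raised to its arity; summing:
  R: 4^2 = 16;  S: 4;  P: 4^2 = 16
Total ground atoms: 16 + 4 + 16 = 36.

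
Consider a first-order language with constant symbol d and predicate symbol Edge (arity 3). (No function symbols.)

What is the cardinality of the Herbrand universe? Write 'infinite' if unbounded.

1

There are no function symbols, so the only ground term is the single constant.
The Herbrand universe is {d}, finite with 1 element.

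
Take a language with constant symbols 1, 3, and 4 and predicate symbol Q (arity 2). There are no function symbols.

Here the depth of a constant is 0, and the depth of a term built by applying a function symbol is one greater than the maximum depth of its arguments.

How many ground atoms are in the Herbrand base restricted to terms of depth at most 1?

First count ground terms of depth ≤ 1.
With no function symbols every ground term is a constant, so there are exactly 3 ground terms at every depth bound.
N_0 = 3
N_1 = 3
So |H| = 3.
Ground atoms are formed by filling each argument slot of a predicate with a term from H, so an r-ary predicate gives |H|^r atoms:
  Q: 3^2 = 9
Total ground atoms: 9.

9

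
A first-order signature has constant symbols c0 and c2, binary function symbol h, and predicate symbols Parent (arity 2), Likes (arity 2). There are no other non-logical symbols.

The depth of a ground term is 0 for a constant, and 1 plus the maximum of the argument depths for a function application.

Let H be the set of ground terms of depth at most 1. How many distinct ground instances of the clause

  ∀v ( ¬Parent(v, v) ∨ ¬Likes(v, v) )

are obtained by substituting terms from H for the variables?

6

Ground terms of depth ≤ 1:
  Let N_k = |{terms of depth ≤ k}|. Then N_0 = 2 and N_k = 2 + N_{k-1}^2 for k ≥ 1 (one summand per function symbol, arity giving the exponent).
  N_0 = 2
  N_1 = 2 + 2^2 = 6
So there are 6 ground terms available for substitution.
The variable v ranges independently over the available ground terms, and distinct assignments produce distinct instances.
Number of ground instances = 6.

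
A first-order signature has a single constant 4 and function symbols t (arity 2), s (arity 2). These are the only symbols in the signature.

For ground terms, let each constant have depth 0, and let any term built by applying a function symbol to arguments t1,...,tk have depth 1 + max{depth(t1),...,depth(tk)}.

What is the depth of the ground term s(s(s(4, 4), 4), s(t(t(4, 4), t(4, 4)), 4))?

depth(s(4, 4)) = 1 + max(0, 0) = 1
depth(s(s(4, 4), 4)) = 1 + max(1, 0) = 2
depth(t(4, 4)) = 1 + max(0, 0) = 1
depth(t(t(4, 4), t(4, 4))) = 1 + max(1, 1) = 2
depth(s(t(t(4, 4), t(4, 4)), 4)) = 1 + max(2, 0) = 3
depth(s(s(s(4, 4), 4), s(t(t(4, 4), t(4, 4)), 4))) = 1 + max(2, 3) = 4

4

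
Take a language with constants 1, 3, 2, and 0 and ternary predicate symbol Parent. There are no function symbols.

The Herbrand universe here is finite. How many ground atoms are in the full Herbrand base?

64

With no function symbols, the Herbrand universe is just the 4 constants.
Ground atoms per predicate: Parent: 4^3 = 64.
Herbrand base size = 64 = 64.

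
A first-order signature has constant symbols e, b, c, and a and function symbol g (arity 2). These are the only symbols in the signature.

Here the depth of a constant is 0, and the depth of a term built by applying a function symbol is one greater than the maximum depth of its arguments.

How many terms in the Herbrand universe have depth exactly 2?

Let N_k = |{terms of depth ≤ k}|. Then N_0 = 4 and N_k = 4 + N_{k-1}^2 for k ≥ 1 (one summand per function symbol, arity giving the exponent).
N_0 = 4
N_1 = 4 + 4^2 = 20
N_2 = 4 + 20^2 = 404
Terms of depth exactly 2: N_2 − N_1 = 404 − 20 = 384.

384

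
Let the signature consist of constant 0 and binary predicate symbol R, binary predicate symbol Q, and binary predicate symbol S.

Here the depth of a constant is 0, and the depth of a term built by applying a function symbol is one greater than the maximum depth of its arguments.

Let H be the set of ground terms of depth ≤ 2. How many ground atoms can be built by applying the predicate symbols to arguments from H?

First count ground terms of depth ≤ 2.
With no function symbols every ground term is a constant, so there is exactly 1 ground term at every depth bound.
N_0 = 1
N_1 = 1
N_2 = 1
So |H| = 1.
Each predicate of arity r yields |H|^r ground atoms (one per choice of an r-tuple from H):
  R: 1^2 = 1;  Q: 1^2 = 1;  S: 1^2 = 1
Total ground atoms: 1 + 1 + 1 = 3.

3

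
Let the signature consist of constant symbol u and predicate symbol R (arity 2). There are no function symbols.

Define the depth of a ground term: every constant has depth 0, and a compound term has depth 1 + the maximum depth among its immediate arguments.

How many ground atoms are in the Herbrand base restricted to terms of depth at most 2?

First count ground terms of depth ≤ 2.
With no function symbols every ground term is a constant, so there is exactly 1 ground term at every depth bound.
N_0 = 1
N_1 = 1
N_2 = 1
Explicitly: u.
So |H| = 1.
A ground atom is a predicate applied to a tuple of terms from H, so the count is the sum over predicates of |H|^arity:
  R: 1^2 = 1
Total ground atoms: 1.

1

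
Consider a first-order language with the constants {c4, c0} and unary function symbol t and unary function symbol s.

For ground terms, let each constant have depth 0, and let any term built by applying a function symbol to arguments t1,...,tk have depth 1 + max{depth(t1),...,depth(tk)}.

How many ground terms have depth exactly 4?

32

Count level by level. With function symbols t/1, s/1, the terms of depth ≤ k are the 2 constants together with each function applied to depth-≤(k−1) tuples, so N_k = 2 + N_{k-1} + N_{k-1}.
N_0 = 2
N_1 = 2 + 2 + 2 = 6
N_2 = 2 + 6 + 6 = 14
N_3 = 2 + 14 + 14 = 30
N_4 = 2 + 30 + 30 = 62
Terms of depth exactly 4: N_4 − N_3 = 62 − 30 = 32.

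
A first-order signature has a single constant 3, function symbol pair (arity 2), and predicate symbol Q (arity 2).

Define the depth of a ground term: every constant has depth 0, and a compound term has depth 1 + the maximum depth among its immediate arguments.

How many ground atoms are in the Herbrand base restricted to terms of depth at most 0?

1

First count ground terms of depth ≤ 0.
Write N_k for the number of ground terms of depth ≤ k. A term of depth ≤ k is either a constant or a function symbol applied to arguments of depth ≤ k−1, so N_k = 1 + N_{k-1}^2.
N_0 = 1
Explicitly: 3.
So |H| = 1.
Ground atoms are formed by filling each argument slot of a predicate with a term from H, so an r-ary predicate gives |H|^r atoms:
  Q: 1^2 = 1
Total ground atoms: 1.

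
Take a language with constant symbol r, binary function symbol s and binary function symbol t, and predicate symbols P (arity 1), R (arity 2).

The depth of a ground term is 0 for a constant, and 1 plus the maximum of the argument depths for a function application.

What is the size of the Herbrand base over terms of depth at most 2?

First count ground terms of depth ≤ 2.
Let N_k = |{terms of depth ≤ k}|. Then N_0 = 1 and N_k = 1 + N_{k-1}^2 + N_{k-1}^2 for k ≥ 1 (one summand per function symbol, arity giving the exponent).
N_0 = 1
N_1 = 1 + 1^2 + 1^2 = 3
N_2 = 1 + 3^2 + 3^2 = 19
So |H| = 19.
A ground atom is a predicate applied to a tuple of terms from H, so the count is the sum over predicates of |H|^arity:
  P: 19;  R: 19^2 = 361
Total ground atoms: 19 + 361 = 380.

380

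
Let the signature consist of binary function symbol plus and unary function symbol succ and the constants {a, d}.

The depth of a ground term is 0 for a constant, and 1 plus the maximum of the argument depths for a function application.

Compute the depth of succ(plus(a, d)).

2

depth(plus(a, d)) = 1 + max(0, 0) = 1
depth(succ(plus(a, d))) = 1 + depth(plus(a, d)) = 1 + 1 = 2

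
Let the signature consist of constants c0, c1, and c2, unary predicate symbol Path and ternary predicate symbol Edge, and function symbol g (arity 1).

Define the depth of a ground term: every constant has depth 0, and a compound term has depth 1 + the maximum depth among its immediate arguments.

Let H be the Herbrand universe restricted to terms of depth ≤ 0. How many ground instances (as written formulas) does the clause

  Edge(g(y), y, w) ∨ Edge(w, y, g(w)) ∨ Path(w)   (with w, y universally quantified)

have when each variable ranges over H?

Ground terms of depth ≤ 0:
  Let N_k = |{terms of depth ≤ k}|. Then N_0 = 3 and N_k = 3 + N_{k-1} for k ≥ 1 (one summand per function symbol, arity giving the exponent).
  N_0 = 3
  Explicitly: c0, c1, c2.
So there are 3 ground terms available for substitution.
The body mentions every one of the 2 quantified variables; since ground terms form a free algebra, no two substitutions collapse to the same formula.
Number of ground instances = 3^2 = 9.

9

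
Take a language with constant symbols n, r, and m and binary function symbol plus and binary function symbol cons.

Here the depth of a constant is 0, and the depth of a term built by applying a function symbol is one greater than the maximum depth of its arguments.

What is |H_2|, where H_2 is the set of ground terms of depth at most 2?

Let N_k = |{terms of depth ≤ k}|. Then N_0 = 3 and N_k = 3 + N_{k-1}^2 + N_{k-1}^2 for k ≥ 1 (one summand per function symbol, arity giving the exponent).
N_0 = 3
N_1 = 3 + 3^2 + 3^2 = 21
N_2 = 3 + 21^2 + 21^2 = 885

885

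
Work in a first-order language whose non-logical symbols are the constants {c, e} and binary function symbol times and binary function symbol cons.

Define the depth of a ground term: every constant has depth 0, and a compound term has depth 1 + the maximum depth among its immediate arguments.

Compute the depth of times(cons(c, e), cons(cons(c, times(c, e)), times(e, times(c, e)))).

depth(cons(c, e)) = 1 + max(0, 0) = 1
depth(times(c, e)) = 1 + max(0, 0) = 1
depth(cons(c, times(c, e))) = 1 + max(0, 1) = 2
depth(times(e, times(c, e))) = 1 + max(0, 1) = 2
depth(cons(cons(c, times(c, e)), times(e, times(c, e)))) = 1 + max(2, 2) = 3
depth(times(cons(c, e), cons(cons(c, times(c, e)), times(e, times(c, e))))) = 1 + max(1, 3) = 4

4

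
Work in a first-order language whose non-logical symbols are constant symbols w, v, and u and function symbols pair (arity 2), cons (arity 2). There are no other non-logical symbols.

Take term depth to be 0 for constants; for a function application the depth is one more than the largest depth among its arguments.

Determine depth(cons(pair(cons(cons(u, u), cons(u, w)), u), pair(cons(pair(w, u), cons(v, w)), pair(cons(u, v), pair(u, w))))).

depth(cons(u, u)) = 1 + max(0, 0) = 1
depth(cons(u, w)) = 1 + max(0, 0) = 1
depth(cons(cons(u, u), cons(u, w))) = 1 + max(1, 1) = 2
depth(pair(cons(cons(u, u), cons(u, w)), u)) = 1 + max(2, 0) = 3
depth(pair(w, u)) = 1 + max(0, 0) = 1
depth(cons(v, w)) = 1 + max(0, 0) = 1
depth(cons(pair(w, u), cons(v, w))) = 1 + max(1, 1) = 2
depth(cons(u, v)) = 1 + max(0, 0) = 1
depth(pair(u, w)) = 1 + max(0, 0) = 1
depth(pair(cons(u, v), pair(u, w))) = 1 + max(1, 1) = 2
depth(pair(cons(pair(w, u), cons(v, w)), pair(cons(u, v), pair(u, w)))) = 1 + max(2, 2) = 3
depth(cons(pair(cons(cons(u, u), cons(u, w)), u), pair(cons(pair(w, u), cons(v, w)), pair(cons(u, v), pair(u, w))))) = 1 + max(3, 3) = 4

4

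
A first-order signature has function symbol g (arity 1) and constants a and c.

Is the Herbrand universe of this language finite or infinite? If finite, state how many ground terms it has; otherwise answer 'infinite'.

infinite

The signature has at least one function symbol (g, arity 1) and at least one constant (a).
Iterating g gives infinitely many distinct ground terms: a, g(a), g(g(a)), ...
So the Herbrand universe is infinite.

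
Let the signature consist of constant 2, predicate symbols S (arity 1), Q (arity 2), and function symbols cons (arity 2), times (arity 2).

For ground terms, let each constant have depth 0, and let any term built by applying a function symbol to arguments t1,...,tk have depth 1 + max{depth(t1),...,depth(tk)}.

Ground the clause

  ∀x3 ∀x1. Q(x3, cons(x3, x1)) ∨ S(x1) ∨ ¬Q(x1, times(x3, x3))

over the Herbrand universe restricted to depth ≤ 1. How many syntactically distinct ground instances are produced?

Ground terms of depth ≤ 1:
  If N_k denotes the number of depth-≤k ground terms, the 1 constant gives N_0 = 1, and each function symbol of arity r contributes N_{k-1}^r new terms at level k: N_k = 1 + N_{k-1}^2 + N_{k-1}^2.
  N_0 = 1
  N_1 = 1 + 1^2 + 1^2 = 3
So there are 3 ground terms available for substitution.
Each of x3, x1 ranges independently over the available ground terms, and distinct assignments produce distinct instances.
Number of ground instances = 3^2 = 9.

9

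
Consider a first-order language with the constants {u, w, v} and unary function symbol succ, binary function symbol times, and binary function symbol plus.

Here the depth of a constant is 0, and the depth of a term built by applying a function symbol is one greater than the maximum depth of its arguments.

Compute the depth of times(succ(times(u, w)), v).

depth(times(u, w)) = 1 + max(0, 0) = 1
depth(succ(times(u, w))) = 1 + depth(times(u, w)) = 1 + 1 = 2
depth(times(succ(times(u, w)), v)) = 1 + max(2, 0) = 3

3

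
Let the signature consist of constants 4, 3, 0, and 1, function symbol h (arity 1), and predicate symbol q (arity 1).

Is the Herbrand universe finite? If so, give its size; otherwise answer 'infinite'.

infinite

The signature has at least one function symbol (h, arity 1) and at least one constant (4).
Iterating h gives infinitely many distinct ground terms: 4, h(4), h(h(4)), ...
So the Herbrand universe is infinite.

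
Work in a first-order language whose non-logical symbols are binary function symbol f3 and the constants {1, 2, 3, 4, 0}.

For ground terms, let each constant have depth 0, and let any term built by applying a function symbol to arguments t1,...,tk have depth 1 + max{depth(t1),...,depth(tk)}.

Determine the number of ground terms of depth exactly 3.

818125

Let N_k count ground terms of depth at most k. Each non-constant term of depth ≤ k is some function symbol applied to depth-≤(k−1) arguments, giving N_k = 5 + N_{k-1}^2.
N_0 = 5
N_1 = 5 + 5^2 = 30
N_2 = 5 + 30^2 = 905
N_3 = 5 + 905^2 = 819030
Terms of depth exactly 3: N_3 − N_2 = 819030 − 905 = 818125.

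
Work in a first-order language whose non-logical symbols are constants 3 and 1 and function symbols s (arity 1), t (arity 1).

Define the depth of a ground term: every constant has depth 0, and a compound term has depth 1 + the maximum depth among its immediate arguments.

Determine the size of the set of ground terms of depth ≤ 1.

Let N_k = |{terms of depth ≤ k}|. Then N_0 = 2 and N_k = 2 + N_{k-1} + N_{k-1} for k ≥ 1 (one summand per function symbol, arity giving the exponent).
N_0 = 2
N_1 = 2 + 2 + 2 = 6

6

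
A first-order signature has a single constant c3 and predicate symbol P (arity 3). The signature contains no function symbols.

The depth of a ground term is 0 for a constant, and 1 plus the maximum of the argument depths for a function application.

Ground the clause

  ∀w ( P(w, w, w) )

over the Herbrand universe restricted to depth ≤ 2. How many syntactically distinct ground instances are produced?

1

Ground terms of depth ≤ 2:
  With no function symbols every ground term is a constant, so there is exactly 1 ground term at every depth bound.
  N_0 = 1
  N_1 = 1
  N_2 = 1
So there is exactly 1 ground term available for substitution.
The body mentions the single quantified variable w; since ground terms form a free algebra, no two substitutions collapse to the same formula.
Number of ground instances = 1.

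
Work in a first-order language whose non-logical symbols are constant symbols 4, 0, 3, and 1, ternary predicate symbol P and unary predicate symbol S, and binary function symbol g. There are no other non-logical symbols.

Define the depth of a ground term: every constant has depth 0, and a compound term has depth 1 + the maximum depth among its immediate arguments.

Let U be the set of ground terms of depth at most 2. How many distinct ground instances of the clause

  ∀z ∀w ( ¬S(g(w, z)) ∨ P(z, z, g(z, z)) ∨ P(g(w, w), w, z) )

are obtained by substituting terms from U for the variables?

Ground terms of depth ≤ 2:
  If N_k denotes the number of depth-≤k ground terms, the 4 constants give N_0 = 4, and each function symbol of arity r contributes N_{k-1}^r new terms at level k: N_k = 4 + N_{k-1}^2.
  N_0 = 4
  N_1 = 4 + 4^2 = 20
  N_2 = 4 + 20^2 = 404
So there are 404 ground terms available for substitution.
The body mentions every one of the 2 quantified variables; since ground terms form a free algebra, no two substitutions collapse to the same formula.
Number of ground instances = 404^2 = 163216.

163216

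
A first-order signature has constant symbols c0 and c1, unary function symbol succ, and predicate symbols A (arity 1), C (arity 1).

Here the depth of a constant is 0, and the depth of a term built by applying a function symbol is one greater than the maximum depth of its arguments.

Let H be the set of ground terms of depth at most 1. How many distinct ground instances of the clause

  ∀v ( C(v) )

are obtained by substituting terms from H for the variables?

Ground terms of depth ≤ 1:
  Let N_k = |{terms of depth ≤ k}|. Then N_0 = 2 and N_k = 2 + N_{k-1} for k ≥ 1 (one summand per function symbol, arity giving the exponent).
  N_0 = 2
  N_1 = 2 + 2 = 4
So there are 4 ground terms available for substitution.
The clause has 1 distinct variable (v), which appears in the body. In the free term algebra distinct substitutions yield syntactically distinct ground instances.
Number of ground instances = 4.

4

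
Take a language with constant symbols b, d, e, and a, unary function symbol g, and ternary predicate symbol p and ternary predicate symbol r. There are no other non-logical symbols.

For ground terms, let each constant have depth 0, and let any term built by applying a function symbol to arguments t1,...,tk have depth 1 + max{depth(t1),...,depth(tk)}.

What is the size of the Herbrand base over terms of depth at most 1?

First count ground terms of depth ≤ 1.
If N_k denotes the number of depth-≤k ground terms, the 4 constants give N_0 = 4, and each function symbol of arity r contributes N_{k-1}^r new terms at level k: N_k = 4 + N_{k-1}.
N_0 = 4
N_1 = 4 + 4 = 8
So |H| = 8.
A ground atom is a predicate applied to a tuple of terms from H, so the count is the sum over predicates of |H|^arity:
  p: 8^3 = 512;  r: 8^3 = 512
Total ground atoms: 512 + 512 = 1024.

1024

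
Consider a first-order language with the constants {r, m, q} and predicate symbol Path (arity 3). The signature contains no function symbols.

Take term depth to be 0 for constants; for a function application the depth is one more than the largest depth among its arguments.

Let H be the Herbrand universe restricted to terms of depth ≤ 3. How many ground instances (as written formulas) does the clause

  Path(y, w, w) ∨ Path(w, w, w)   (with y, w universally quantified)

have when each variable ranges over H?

9

Ground terms of depth ≤ 3:
  With no function symbols every ground term is a constant, so there are exactly 3 ground terms at every depth bound.
  N_0 = 3
  N_1 = 3
  N_2 = 3
  N_3 = 3
So there are 3 ground terms available for substitution.
The body mentions every one of the 2 quantified variables; since ground terms form a free algebra, no two substitutions collapse to the same formula.
Number of ground instances = 3^2 = 9.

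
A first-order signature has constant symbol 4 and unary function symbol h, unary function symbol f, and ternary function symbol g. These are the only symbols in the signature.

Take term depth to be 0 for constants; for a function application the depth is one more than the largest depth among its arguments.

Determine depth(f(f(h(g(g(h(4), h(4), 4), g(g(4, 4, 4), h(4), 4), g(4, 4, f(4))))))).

6

depth(h(4)) = 1 + depth(4) = 1 + 0 = 1
depth(g(h(4), h(4), 4)) = 1 + max(1, 1, 0) = 2
depth(g(4, 4, 4)) = 1 + max(0, 0, 0) = 1
depth(g(g(4, 4, 4), h(4), 4)) = 1 + max(1, 1, 0) = 2
depth(f(4)) = 1 + depth(4) = 1 + 0 = 1
depth(g(4, 4, f(4))) = 1 + max(0, 0, 1) = 2
depth(g(g(h(4), h(4), 4), g(g(4, 4, 4), h(4), 4), g(4, 4, f(4)))) = 1 + max(2, 2, 2) = 3
depth(h(g(g(h(4), h(4), 4), g(g(4, 4, 4), h(4), 4), g(4, 4, f(4))))) = 1 + depth(g(g(h(4), h(4), 4), g(g(4, 4, 4), h(4), 4), g(4, 4, f(4)))) = 1 + 3 = 4
depth(f(h(g(g(h(4), h(4), 4), g(g(4, 4, 4), h(4), 4), g(4, 4, f(4)))))) = 1 + depth(h(g(g(h(4), h(4), 4), g(g(4, 4, 4), h(4), 4), g(4, 4, f(4))))) = 1 + 4 = 5
depth(f(f(h(g(g(h(4), h(4), 4), g(g(4, 4, 4), h(4), 4), g(4, 4, f(4))))))) = 1 + depth(f(h(g(g(h(4), h(4), 4), g(g(4, 4, 4), h(4), 4), g(4, 4, f(4)))))) = 1 + 5 = 6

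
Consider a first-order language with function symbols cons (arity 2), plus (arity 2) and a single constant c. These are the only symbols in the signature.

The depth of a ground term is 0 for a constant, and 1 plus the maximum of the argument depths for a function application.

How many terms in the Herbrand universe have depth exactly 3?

If N_k denotes the number of depth-≤k ground terms, the 1 constant gives N_0 = 1, and each function symbol of arity r contributes N_{k-1}^r new terms at level k: N_k = 1 + N_{k-1}^2 + N_{k-1}^2.
N_0 = 1
N_1 = 1 + 1^2 + 1^2 = 3
N_2 = 1 + 3^2 + 3^2 = 19
N_3 = 1 + 19^2 + 19^2 = 723
Terms of depth exactly 3: N_3 − N_2 = 723 − 19 = 704.

704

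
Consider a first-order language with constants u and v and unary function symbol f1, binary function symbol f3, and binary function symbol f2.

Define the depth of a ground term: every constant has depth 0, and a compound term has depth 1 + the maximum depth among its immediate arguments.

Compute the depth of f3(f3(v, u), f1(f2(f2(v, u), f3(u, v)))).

depth(f3(v, u)) = 1 + max(0, 0) = 1
depth(f2(v, u)) = 1 + max(0, 0) = 1
depth(f3(u, v)) = 1 + max(0, 0) = 1
depth(f2(f2(v, u), f3(u, v))) = 1 + max(1, 1) = 2
depth(f1(f2(f2(v, u), f3(u, v)))) = 1 + depth(f2(f2(v, u), f3(u, v))) = 1 + 2 = 3
depth(f3(f3(v, u), f1(f2(f2(v, u), f3(u, v))))) = 1 + max(1, 3) = 4

4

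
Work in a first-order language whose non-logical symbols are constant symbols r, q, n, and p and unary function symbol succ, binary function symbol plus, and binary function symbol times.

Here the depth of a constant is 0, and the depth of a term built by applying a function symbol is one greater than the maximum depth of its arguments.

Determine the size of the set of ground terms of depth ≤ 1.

40

Count level by level. With function symbols succ/1, plus/2, times/2, the terms of depth ≤ k are the 4 constants together with each function applied to depth-≤(k−1) tuples, so N_k = 4 + N_{k-1} + N_{k-1}^2 + N_{k-1}^2.
N_0 = 4
N_1 = 4 + 4 + 4^2 + 4^2 = 40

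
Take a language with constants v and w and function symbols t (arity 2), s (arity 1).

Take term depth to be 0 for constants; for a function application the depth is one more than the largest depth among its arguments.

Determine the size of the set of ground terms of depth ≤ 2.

Let N_k count ground terms of depth at most k. Each non-constant term of depth ≤ k is some function symbol applied to depth-≤(k−1) arguments, giving N_k = 2 + N_{k-1}^2 + N_{k-1}.
N_0 = 2
N_1 = 2 + 2^2 + 2 = 8
N_2 = 2 + 8^2 + 8 = 74

74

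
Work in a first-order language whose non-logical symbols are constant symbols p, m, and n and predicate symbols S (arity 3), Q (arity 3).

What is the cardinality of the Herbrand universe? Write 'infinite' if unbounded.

3

There are no function symbols, so every ground term is one of the 3 constants.
The Herbrand universe is {p, m, n}, which is finite with 3 elements.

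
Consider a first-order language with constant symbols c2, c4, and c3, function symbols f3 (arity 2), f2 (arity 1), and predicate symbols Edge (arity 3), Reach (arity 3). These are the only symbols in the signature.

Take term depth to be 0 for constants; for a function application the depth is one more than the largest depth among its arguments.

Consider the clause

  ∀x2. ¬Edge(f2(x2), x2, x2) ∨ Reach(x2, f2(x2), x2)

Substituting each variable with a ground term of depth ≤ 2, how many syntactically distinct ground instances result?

243

Ground terms of depth ≤ 2:
  Write N_k for the number of ground terms of depth ≤ k. A term of depth ≤ k is either a constant or a function symbol applied to arguments of depth ≤ k−1, so N_k = 3 + N_{k-1}^2 + N_{k-1}.
  N_0 = 3
  N_1 = 3 + 3^2 + 3 = 15
  N_2 = 3 + 15^2 + 15 = 243
So there are 243 ground terms available for substitution.
There is 1 variable to instantiate (x2),  occurring in at least one literal, so different choices give different ground instances.
Number of ground instances = 243.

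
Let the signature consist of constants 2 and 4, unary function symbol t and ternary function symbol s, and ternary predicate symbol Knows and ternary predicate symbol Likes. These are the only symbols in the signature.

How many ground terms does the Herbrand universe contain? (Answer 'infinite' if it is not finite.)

The signature has at least one function symbol (t, arity 1) and at least one constant (2).
Iterating t gives infinitely many distinct ground terms: 2, t(2), t(t(2)), ...
So the Herbrand universe is infinite.

infinite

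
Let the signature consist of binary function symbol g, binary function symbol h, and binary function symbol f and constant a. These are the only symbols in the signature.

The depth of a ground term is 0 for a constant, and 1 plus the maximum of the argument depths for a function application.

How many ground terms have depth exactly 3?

7155

Let N_k = |{terms of depth ≤ k}|. Then N_0 = 1 and N_k = 1 + N_{k-1}^2 + N_{k-1}^2 + N_{k-1}^2 for k ≥ 1 (one summand per function symbol, arity giving the exponent).
N_0 = 1
N_1 = 1 + 1^2 + 1^2 + 1^2 = 4
N_2 = 1 + 4^2 + 4^2 + 4^2 = 49
N_3 = 1 + 49^2 + 49^2 + 49^2 = 7204
Terms of depth exactly 3: N_3 − N_2 = 7204 − 49 = 7155.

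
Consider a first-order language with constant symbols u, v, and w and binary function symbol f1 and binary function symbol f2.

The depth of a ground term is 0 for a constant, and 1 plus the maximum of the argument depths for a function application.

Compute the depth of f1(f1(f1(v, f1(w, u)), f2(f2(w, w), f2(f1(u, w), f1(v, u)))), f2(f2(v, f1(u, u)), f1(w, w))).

5

depth(f1(w, u)) = 1 + max(0, 0) = 1
depth(f1(v, f1(w, u))) = 1 + max(0, 1) = 2
depth(f2(w, w)) = 1 + max(0, 0) = 1
depth(f1(u, w)) = 1 + max(0, 0) = 1
depth(f1(v, u)) = 1 + max(0, 0) = 1
depth(f2(f1(u, w), f1(v, u))) = 1 + max(1, 1) = 2
depth(f2(f2(w, w), f2(f1(u, w), f1(v, u)))) = 1 + max(1, 2) = 3
depth(f1(f1(v, f1(w, u)), f2(f2(w, w), f2(f1(u, w), f1(v, u))))) = 1 + max(2, 3) = 4
depth(f1(u, u)) = 1 + max(0, 0) = 1
depth(f2(v, f1(u, u))) = 1 + max(0, 1) = 2
depth(f1(w, w)) = 1 + max(0, 0) = 1
depth(f2(f2(v, f1(u, u)), f1(w, w))) = 1 + max(2, 1) = 3
depth(f1(f1(f1(v, f1(w, u)), f2(f2(w, w), f2(f1(u, w), f1(v, u)))), f2(f2(v, f1(u, u)), f1(w, w)))) = 1 + max(4, 3) = 5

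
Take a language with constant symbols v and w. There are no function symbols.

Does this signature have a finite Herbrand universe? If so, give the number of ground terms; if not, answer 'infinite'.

There are no function symbols, so every ground term is one of the 2 constants.
The Herbrand universe is {v, w}, which is finite with 2 elements.

2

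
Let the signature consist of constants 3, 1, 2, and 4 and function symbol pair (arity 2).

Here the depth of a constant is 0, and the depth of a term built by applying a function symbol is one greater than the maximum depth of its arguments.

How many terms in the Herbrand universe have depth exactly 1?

16

Let N_k = |{terms of depth ≤ k}|. Then N_0 = 4 and N_k = 4 + N_{k-1}^2 for k ≥ 1 (one summand per function symbol, arity giving the exponent).
N_0 = 4
N_1 = 4 + 4^2 = 20
Terms of depth exactly 1: N_1 − N_0 = 20 − 4 = 16.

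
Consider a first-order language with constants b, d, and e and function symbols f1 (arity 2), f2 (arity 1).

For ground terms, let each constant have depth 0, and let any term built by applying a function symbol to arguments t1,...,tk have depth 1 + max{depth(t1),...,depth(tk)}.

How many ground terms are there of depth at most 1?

Count level by level. With function symbols f1/2, f2/1, the terms of depth ≤ k are the 3 constants together with each function applied to depth-≤(k−1) tuples, so N_k = 3 + N_{k-1}^2 + N_{k-1}.
N_0 = 3
N_1 = 3 + 3^2 + 3 = 15

15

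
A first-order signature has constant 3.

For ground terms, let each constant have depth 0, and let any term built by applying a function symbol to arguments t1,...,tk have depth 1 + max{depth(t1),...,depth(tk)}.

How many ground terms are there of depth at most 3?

With no function symbols every ground term is a constant, so there is exactly 1 ground term at every depth bound.
N_0 = 1
N_1 = 1
N_2 = 1
N_3 = 1

1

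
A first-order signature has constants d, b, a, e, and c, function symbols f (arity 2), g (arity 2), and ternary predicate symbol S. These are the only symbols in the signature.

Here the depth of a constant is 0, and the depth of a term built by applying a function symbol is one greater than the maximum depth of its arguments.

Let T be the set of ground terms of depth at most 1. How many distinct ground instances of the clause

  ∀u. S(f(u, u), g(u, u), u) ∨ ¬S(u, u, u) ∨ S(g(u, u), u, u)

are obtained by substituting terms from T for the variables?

Ground terms of depth ≤ 1:
  Count level by level. With function symbols f/2, g/2, the terms of depth ≤ k are the 5 constants together with each function applied to depth-≤(k−1) tuples, so N_k = 5 + N_{k-1}^2 + N_{k-1}^2.
  N_0 = 5
  N_1 = 5 + 5^2 + 5^2 = 55
So there are 55 ground terms available for substitution.
The body mentions the single quantified variable u; since ground terms form a free algebra, no two substitutions collapse to the same formula.
Number of ground instances = 55.

55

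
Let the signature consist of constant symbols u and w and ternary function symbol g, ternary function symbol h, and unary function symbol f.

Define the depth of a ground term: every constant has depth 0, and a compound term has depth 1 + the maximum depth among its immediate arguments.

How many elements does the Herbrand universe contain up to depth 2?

Write N_k for the number of ground terms of depth ≤ k. A term of depth ≤ k is either a constant or a function symbol applied to arguments of depth ≤ k−1, so N_k = 2 + N_{k-1}^3 + N_{k-1}^3 + N_{k-1}.
N_0 = 2
N_1 = 2 + 2^3 + 2^3 + 2 = 20
N_2 = 2 + 20^3 + 20^3 + 20 = 16022

16022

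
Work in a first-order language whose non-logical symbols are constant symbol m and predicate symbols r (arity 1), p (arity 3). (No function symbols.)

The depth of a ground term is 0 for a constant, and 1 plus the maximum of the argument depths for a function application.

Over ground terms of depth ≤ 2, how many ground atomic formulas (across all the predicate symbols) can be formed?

2

First count ground terms of depth ≤ 2.
With no function symbols every ground term is a constant, so there is exactly 1 ground term at every depth bound.
N_0 = 1
N_1 = 1
N_2 = 1
Explicitly: m.
So |H| = 1.
Each predicate of arity r yields |H|^r ground atoms (one per choice of an r-tuple from H):
  r: 1;  p: 1^3 = 1
Total ground atoms: 1 + 1 = 2.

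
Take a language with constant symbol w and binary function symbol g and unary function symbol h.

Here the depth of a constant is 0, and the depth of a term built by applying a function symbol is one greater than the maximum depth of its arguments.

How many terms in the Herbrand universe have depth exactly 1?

If N_k denotes the number of depth-≤k ground terms, the 1 constant gives N_0 = 1, and each function symbol of arity r contributes N_{k-1}^r new terms at level k: N_k = 1 + N_{k-1}^2 + N_{k-1}.
N_0 = 1
N_1 = 1 + 1^2 + 1 = 3
Terms of depth exactly 1: N_1 − N_0 = 3 − 1 = 2.

2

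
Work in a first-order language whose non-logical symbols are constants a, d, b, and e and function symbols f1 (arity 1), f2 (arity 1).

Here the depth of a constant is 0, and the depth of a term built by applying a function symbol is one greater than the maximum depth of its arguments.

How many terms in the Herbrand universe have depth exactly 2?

16

Let N_k = |{terms of depth ≤ k}|. Then N_0 = 4 and N_k = 4 + N_{k-1} + N_{k-1} for k ≥ 1 (one summand per function symbol, arity giving the exponent).
N_0 = 4
N_1 = 4 + 4 + 4 = 12
N_2 = 4 + 12 + 12 = 28
Terms of depth exactly 2: N_2 − N_1 = 28 − 12 = 16.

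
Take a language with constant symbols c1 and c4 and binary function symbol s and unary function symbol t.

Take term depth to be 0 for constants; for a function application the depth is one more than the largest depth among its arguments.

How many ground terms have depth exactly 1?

Let N_k = |{terms of depth ≤ k}|. Then N_0 = 2 and N_k = 2 + N_{k-1}^2 + N_{k-1} for k ≥ 1 (one summand per function symbol, arity giving the exponent).
N_0 = 2
N_1 = 2 + 2^2 + 2 = 8
Terms of depth exactly 1: N_1 − N_0 = 8 − 2 = 6.

6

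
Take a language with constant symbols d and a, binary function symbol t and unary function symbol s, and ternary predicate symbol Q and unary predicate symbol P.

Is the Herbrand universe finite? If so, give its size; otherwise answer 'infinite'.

The signature has at least one function symbol (t, arity 2) and at least one constant (d).
Iterating t gives infinitely many distinct ground terms: d, t(d, d), t(t(d, d), t(d, d)), ...
So the Herbrand universe is infinite.

infinite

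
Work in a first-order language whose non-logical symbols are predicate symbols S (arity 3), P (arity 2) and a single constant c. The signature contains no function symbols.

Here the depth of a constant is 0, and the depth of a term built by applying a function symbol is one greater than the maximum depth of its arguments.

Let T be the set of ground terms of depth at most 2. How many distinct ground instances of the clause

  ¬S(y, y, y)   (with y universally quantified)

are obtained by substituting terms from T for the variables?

1

Ground terms of depth ≤ 2:
  With no function symbols every ground term is a constant, so there is exactly 1 ground term at every depth bound.
  N_0 = 1
  N_1 = 1
  N_2 = 1
So there is exactly 1 ground term available for substitution.
The variable y ranges independently over the available ground terms, and distinct assignments produce distinct instances.
Number of ground instances = 1.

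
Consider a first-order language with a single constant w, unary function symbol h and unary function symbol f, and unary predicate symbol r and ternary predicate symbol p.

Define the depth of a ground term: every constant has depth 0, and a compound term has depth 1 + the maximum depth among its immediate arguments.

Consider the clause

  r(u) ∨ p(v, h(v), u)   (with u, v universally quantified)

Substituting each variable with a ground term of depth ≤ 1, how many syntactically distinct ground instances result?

Ground terms of depth ≤ 1:
  Let N_k count ground terms of depth at most k. Each non-constant term of depth ≤ k is some function symbol applied to depth-≤(k−1) arguments, giving N_k = 1 + N_{k-1} + N_{k-1}.
  N_0 = 1
  N_1 = 1 + 1 + 1 = 3
  Explicitly: w, h(w), f(w).
So there are 3 ground terms available for substitution.
There are 2 variables to instantiate (u, v), each occurring in at least one literal, so different choices give different ground instances.
Number of ground instances = 3^2 = 9.

9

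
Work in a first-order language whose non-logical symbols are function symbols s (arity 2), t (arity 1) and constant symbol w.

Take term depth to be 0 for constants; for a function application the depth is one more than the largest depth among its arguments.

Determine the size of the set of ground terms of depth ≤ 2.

Count level by level. With function symbols s/2, t/1, the terms of depth ≤ k are the 1 constant together with each function applied to depth-≤(k−1) tuples, so N_k = 1 + N_{k-1}^2 + N_{k-1}.
N_0 = 1
N_1 = 1 + 1^2 + 1 = 3
N_2 = 1 + 3^2 + 3 = 13

13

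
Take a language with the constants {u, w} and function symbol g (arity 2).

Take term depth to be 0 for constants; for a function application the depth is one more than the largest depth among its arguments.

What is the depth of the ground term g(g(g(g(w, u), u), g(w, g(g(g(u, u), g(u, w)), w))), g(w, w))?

6

depth(g(w, u)) = 1 + max(0, 0) = 1
depth(g(g(w, u), u)) = 1 + max(1, 0) = 2
depth(g(u, u)) = 1 + max(0, 0) = 1
depth(g(u, w)) = 1 + max(0, 0) = 1
depth(g(g(u, u), g(u, w))) = 1 + max(1, 1) = 2
depth(g(g(g(u, u), g(u, w)), w)) = 1 + max(2, 0) = 3
depth(g(w, g(g(g(u, u), g(u, w)), w))) = 1 + max(0, 3) = 4
depth(g(g(g(w, u), u), g(w, g(g(g(u, u), g(u, w)), w)))) = 1 + max(2, 4) = 5
depth(g(w, w)) = 1 + max(0, 0) = 1
depth(g(g(g(g(w, u), u), g(w, g(g(g(u, u), g(u, w)), w))), g(w, w))) = 1 + max(5, 1) = 6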